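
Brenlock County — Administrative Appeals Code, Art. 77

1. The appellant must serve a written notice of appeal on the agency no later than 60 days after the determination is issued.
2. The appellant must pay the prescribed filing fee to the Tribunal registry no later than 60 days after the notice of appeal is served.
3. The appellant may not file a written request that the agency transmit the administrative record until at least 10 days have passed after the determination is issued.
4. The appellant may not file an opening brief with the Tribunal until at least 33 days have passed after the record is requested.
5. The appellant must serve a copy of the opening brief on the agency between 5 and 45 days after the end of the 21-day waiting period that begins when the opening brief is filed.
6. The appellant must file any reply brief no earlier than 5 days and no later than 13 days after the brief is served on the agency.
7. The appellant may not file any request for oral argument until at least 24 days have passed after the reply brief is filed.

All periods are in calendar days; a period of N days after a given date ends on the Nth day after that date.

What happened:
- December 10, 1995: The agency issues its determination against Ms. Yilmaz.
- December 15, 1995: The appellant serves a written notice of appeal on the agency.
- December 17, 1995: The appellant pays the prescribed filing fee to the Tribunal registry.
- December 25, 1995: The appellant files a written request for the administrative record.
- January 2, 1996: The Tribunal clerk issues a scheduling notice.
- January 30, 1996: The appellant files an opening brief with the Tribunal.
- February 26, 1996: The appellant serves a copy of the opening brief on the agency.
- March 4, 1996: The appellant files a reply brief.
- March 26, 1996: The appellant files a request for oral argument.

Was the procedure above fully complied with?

No

Step 1: 60 days after December 10, 1995 (when the determination is issued) is February 8, 1996; completed December 15, 1995, before the deadline.
Step 2: 60 days after December 15, 1995 (when the notice of appeal is served) is February 13, 1996; done December 17, 1995 — timely.
Step 3: the earliest permitted date is 10 days after December 10, 1995 (when the determination is issued), i.e. December 20, 1995; done December 25, 1995, after the minimum wait.
Step 4: the earliest permitted date is 33 days after December 25, 1995 (when the record is requested), i.e. January 27, 1996; done January 30, 1996 — permitted.
Step 5: the window is 5–45 days after February 20, 1996 (end of the 21-day waiting period, which began when the opening brief is filed on January 30, 1996), so February 25, 1996 through April 5, 1996; February 26, 1996 falls inside that range.
Step 6: the window is 5–13 days after February 26, 1996 (when the brief is served on the agency), so March 2, 1996 through March 10, 1996; March 4, 1996 falls inside that range.
Step 7: the earliest permitted date is 24 days after March 4, 1996 (when the reply brief is filed), i.e. March 28, 1996; acted on March 26, 1996, 2 days prematurely.
Later steps need not be reached.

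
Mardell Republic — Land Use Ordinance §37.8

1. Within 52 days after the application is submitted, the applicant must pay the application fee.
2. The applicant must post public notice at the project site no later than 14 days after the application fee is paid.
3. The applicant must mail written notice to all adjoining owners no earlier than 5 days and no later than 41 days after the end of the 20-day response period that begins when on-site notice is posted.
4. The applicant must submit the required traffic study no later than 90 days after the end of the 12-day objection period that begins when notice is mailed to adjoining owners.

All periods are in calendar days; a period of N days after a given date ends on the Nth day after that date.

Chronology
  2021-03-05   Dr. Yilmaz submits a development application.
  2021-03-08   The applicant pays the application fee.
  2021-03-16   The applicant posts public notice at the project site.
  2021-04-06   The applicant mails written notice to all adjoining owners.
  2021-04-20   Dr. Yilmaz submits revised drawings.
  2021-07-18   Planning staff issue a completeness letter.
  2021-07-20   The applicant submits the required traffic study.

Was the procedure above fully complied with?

Step 1: 52 days after 2021-03-05 (when the application is submitted) is 2021-04-26; completed 2021-03-08, before the deadline.
Step 2: 14 days after 2021-03-08 (when the application fee is paid) is 2021-03-22; done 2021-03-16 — timely.
Step 3: the window is 5–41 days after 2021-04-05 (end of the 20-day response period, which began when on-site notice is posted on 2021-03-16), so 2021-04-10 through 2021-05-16; done 2021-04-06 — 4 days before the window opened.
The procedure was therefore not followed at step 3.

No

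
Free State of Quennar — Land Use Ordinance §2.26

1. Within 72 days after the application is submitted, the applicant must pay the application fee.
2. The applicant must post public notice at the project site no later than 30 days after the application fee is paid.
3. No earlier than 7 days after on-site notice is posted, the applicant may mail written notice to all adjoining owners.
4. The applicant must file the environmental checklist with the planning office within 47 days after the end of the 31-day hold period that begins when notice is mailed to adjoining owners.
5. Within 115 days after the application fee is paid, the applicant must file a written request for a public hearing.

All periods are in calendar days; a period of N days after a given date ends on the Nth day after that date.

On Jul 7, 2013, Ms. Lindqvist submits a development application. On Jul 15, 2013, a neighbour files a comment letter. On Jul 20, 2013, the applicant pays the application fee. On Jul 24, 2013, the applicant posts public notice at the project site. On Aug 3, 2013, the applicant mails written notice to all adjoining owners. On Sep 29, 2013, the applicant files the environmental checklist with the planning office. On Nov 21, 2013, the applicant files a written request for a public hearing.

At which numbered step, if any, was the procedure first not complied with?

(1) due by Jul 7, 2013 + 72 days = Sep 17, 2013; completed Jul 20, 2013, before the deadline.
(2) due by Jul 20, 2013 + 30 days = Aug 19, 2013; Jul 24, 2013 is within that limit.
(3) permitted from Jul 24, 2013 + 7 days = Jul 31, 2013 onward; done Aug 3, 2013 — permitted.
(4) due by Sep 3, 2013 + 47 days = Oct 20, 2013; done Sep 29, 2013 — timely.
(5) due by Jul 20, 2013 + 115 days = Nov 12, 2013; done Nov 21, 2013 — 9 days late.
No need to go further; step 5 was not satisfied.

Step 5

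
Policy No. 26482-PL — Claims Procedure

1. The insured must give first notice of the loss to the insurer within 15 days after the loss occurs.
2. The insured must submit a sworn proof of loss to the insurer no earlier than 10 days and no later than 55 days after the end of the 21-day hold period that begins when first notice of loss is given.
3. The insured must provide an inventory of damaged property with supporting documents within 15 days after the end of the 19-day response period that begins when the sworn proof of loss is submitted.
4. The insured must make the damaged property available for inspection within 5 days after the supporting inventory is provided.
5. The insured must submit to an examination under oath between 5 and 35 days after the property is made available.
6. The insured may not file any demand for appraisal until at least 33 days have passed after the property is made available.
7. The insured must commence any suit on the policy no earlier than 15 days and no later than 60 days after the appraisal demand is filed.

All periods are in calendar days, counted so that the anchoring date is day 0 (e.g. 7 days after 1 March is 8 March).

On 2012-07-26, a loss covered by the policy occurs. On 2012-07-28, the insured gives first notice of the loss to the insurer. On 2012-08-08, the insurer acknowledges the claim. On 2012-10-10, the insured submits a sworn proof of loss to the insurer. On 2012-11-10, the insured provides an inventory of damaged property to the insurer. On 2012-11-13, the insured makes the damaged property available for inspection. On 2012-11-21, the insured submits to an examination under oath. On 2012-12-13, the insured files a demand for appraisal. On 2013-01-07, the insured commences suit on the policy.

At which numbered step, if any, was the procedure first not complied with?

Step 6

(1) due by 2012-07-26 + 15 days = 2012-08-10; completed 2012-07-28, before the deadline.
(2) the permitted window runs from 2012-08-18 + 10 = 2012-08-28 to 2012-08-18 + 55 = 2012-10-12; done 2012-10-10 — within the window.
(3) due by 2012-10-29 + 15 days = 2012-11-13; 2012-11-10 is within that limit.
(4) due by 2012-11-10 + 5 days = 2012-11-15; done 2012-11-13 — timely.
(5) the permitted window runs from 2012-11-13 + 5 = 2012-11-18 to 2012-11-13 + 35 = 2012-12-18; done 2012-11-21 — within the window.
(6) permitted from 2012-11-13 + 33 days = 2012-12-16 onward; done 2012-12-13 — 3 days too early.
The analysis stops there.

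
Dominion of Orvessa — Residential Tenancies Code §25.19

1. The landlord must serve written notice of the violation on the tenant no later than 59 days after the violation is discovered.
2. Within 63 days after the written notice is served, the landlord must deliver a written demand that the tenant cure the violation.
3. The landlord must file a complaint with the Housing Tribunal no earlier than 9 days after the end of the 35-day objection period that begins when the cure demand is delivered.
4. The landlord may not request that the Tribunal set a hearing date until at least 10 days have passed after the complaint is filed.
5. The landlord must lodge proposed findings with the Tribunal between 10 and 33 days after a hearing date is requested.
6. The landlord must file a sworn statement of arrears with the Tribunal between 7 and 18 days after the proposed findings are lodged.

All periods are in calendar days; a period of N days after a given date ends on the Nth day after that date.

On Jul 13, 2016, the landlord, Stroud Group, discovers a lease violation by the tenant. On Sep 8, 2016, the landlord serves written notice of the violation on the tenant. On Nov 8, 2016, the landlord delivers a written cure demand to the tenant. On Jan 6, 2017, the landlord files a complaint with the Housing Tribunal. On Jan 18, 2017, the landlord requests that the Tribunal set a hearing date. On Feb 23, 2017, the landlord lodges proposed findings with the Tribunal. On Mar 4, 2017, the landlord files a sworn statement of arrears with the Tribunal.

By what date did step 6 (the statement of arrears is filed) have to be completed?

Step 6 runs from Feb 23, 2017, when the proposed findings are lodged. The window is 7–18 days after Feb 23, 2017; it closes on Mar 13, 2017.

Mar 13, 2017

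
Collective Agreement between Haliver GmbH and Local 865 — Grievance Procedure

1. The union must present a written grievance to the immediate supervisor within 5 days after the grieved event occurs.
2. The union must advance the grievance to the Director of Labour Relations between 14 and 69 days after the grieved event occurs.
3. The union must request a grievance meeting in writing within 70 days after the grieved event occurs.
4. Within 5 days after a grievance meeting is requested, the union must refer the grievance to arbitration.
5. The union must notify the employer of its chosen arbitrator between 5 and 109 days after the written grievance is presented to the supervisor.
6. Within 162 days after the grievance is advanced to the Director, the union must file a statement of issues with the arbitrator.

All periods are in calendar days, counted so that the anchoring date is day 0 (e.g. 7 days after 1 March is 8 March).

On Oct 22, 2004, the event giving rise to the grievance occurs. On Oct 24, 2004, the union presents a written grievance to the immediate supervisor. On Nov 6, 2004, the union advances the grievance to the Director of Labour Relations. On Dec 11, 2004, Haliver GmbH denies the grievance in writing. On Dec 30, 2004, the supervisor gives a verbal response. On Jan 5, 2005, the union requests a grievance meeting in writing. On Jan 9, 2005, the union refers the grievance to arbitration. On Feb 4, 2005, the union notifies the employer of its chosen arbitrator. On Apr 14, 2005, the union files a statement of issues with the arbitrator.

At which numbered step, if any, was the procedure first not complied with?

(1) due by Oct 22, 2004 + 5 days = Oct 27, 2004; Oct 24, 2004 is within that limit.
(2) the permitted window runs from Oct 22, 2004 + 14 = Nov 5, 2004 to Oct 22, 2004 + 69 = Dec 30, 2004; Nov 6, 2004 falls inside that range.
(3) due by Oct 22, 2004 + 70 days = Dec 31, 2004; not done until Jan 5, 2005, 5 days after the deadline.

Step 3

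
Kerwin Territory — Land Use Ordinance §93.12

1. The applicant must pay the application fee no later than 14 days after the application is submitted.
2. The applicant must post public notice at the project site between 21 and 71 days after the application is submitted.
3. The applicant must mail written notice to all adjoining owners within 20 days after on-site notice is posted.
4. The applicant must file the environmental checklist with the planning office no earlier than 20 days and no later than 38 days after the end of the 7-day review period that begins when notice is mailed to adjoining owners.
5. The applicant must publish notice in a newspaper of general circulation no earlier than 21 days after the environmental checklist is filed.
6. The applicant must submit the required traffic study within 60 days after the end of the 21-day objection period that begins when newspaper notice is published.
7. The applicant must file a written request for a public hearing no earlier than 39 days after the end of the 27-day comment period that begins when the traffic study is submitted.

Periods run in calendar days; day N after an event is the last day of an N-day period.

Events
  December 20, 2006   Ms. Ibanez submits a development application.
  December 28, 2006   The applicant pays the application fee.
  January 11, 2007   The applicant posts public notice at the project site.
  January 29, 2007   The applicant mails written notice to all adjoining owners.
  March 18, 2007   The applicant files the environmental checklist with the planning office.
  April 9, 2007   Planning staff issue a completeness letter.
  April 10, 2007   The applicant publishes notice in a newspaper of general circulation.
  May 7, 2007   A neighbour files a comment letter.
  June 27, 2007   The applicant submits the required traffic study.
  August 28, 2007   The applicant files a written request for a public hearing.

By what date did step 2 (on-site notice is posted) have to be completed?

March 1, 2007

Step 2 runs from December 20, 2006, when the application is submitted. The window is 21–71 days after December 20, 2006; it closes on March 1, 2007.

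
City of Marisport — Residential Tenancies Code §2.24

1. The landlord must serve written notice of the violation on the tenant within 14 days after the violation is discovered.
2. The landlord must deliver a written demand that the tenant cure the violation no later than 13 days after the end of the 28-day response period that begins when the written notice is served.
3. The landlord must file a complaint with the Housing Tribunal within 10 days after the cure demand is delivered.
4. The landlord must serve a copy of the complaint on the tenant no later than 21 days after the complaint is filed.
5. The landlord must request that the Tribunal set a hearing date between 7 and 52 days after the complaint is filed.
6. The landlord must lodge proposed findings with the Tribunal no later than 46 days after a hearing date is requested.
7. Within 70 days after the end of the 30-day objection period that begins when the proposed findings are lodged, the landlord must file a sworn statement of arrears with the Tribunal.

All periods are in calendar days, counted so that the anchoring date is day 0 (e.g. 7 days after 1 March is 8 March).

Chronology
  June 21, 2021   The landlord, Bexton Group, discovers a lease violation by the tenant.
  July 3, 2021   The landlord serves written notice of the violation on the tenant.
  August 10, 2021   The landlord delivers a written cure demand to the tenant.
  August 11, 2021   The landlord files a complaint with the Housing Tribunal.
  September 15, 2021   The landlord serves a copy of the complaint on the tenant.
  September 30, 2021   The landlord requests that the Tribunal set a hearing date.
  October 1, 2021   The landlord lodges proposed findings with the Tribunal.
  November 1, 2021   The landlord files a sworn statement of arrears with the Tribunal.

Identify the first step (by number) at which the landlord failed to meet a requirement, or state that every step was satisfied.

Step 4

Step 1 — counting 14 days from June 21, 2021 (when the violation is discovered) gives a deadline of July 5, 2021; July 3, 2021 is within that limit.
Step 2 — counting 13 days from July 31, 2021 (end of the 28-day response period, which began when the written notice is served on July 3, 2021) gives a deadline of August 13, 2021; August 10, 2021 is within that limit.
Step 3 — counting 10 days from August 10, 2021 (when the cure demand is delivered) gives a deadline of August 20, 2021; August 11, 2021 is within that limit.
Step 4 — counting 21 days from August 11, 2021 (when the complaint is filed) gives a deadline of September 1, 2021; done September 15, 2021 — 14 days late.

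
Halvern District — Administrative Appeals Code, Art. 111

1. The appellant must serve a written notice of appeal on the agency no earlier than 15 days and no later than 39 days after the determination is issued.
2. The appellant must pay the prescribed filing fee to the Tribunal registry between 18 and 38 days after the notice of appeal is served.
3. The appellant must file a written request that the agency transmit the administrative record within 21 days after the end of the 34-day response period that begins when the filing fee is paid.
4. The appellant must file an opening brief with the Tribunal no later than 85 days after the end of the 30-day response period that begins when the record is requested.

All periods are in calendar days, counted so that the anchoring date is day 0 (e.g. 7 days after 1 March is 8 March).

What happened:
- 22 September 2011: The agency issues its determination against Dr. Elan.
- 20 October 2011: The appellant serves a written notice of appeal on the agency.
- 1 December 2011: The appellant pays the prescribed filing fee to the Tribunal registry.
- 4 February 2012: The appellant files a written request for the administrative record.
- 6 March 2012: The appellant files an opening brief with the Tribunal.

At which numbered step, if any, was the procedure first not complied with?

Step 2

(1) the permitted window runs from 22 September 2011 + 15 = 7 October 2011 to 22 September 2011 + 39 = 31 October 2011; 20 October 2011 falls inside that range.
(2) the permitted window runs from 20 October 2011 + 18 = 7 November 2011 to 20 October 2011 + 38 = 27 November 2011; 1 December 2011 is 4 days past the end of the window.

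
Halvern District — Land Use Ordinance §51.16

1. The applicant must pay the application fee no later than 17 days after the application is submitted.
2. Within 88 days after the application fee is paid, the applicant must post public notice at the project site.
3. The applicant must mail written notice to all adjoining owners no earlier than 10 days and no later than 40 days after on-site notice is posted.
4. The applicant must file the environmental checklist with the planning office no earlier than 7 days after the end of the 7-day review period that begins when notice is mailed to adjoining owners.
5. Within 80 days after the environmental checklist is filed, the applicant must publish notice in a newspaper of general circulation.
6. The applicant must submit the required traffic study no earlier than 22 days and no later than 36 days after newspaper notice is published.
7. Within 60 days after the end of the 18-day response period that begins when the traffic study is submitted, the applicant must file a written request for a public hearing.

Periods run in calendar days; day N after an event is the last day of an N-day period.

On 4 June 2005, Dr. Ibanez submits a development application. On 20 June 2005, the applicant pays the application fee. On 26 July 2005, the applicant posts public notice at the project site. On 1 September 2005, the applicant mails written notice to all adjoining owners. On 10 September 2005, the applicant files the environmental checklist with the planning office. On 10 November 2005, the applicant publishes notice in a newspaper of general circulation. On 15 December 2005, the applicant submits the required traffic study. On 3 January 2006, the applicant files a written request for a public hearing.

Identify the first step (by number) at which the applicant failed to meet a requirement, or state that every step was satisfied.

Step 4

(1) due by 4 June 2005 + 17 days = 21 June 2005; completed 20 June 2005, before the deadline.
(2) due by 20 June 2005 + 88 days = 16 September 2005; completed 26 July 2005, before the deadline.
(3) the permitted window runs from 26 July 2005 + 10 = 5 August 2005 to 26 July 2005 + 40 = 4 September 2005; done 1 September 2005, which is between those dates.
(4) permitted from 8 September 2005 + 7 days = 15 September 2005 onward; acted on 10 September 2005, 5 days prematurely.
The procedure was therefore not followed at step 4.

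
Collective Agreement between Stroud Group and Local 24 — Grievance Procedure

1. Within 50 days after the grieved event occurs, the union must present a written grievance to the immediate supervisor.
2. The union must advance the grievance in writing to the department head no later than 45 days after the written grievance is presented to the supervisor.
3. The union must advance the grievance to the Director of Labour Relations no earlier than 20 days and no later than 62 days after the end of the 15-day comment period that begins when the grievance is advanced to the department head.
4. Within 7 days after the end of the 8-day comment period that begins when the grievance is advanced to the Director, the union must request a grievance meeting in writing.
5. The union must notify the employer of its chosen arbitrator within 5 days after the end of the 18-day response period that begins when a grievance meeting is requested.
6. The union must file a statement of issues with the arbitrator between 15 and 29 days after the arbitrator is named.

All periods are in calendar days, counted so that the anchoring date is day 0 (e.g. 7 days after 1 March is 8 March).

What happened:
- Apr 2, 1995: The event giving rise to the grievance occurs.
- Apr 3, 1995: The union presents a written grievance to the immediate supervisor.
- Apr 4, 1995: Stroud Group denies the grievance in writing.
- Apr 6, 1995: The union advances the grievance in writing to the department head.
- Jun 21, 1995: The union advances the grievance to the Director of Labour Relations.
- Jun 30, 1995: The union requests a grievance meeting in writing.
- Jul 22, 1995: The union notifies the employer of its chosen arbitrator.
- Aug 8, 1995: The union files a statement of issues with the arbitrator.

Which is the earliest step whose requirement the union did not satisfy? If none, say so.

None — every step was satisfied

Step 1: 50 days after Apr 2, 1995 (when the grieved event occurs) is May 22, 1995; completed Apr 3, 1995, before the deadline.
Step 2: 45 days after Apr 3, 1995 (when the written grievance is presented to the supervisor) is May 18, 1995; Apr 6, 1995 is within that limit.
Step 3: the window is 20–62 days after Apr 21, 1995 (end of the 15-day comment period, which began when the grievance is advanced to the department head on Apr 6, 1995), so May 11, 1995 through Jun 22, 1995; done Jun 21, 1995 — within the window.
Step 4: 7 days after Jun 29, 1995 (end of the 8-day comment period, which began when the grievance is advanced to the Director on Jun 21, 1995) is Jul 6, 1995; completed Jun 30, 1995, before the deadline.
Step 5: 5 days after Jul 18, 1995 (end of the 18-day response period, which began when a grievance meeting is requested on Jun 30, 1995) is Jul 23, 1995; Jul 22, 1995 is within that limit.
Step 6: the window is 15–29 days after Jul 22, 1995 (when the arbitrator is named), so Aug 6, 1995 through Aug 20, 1995; done Aug 8, 1995, which is between those dates.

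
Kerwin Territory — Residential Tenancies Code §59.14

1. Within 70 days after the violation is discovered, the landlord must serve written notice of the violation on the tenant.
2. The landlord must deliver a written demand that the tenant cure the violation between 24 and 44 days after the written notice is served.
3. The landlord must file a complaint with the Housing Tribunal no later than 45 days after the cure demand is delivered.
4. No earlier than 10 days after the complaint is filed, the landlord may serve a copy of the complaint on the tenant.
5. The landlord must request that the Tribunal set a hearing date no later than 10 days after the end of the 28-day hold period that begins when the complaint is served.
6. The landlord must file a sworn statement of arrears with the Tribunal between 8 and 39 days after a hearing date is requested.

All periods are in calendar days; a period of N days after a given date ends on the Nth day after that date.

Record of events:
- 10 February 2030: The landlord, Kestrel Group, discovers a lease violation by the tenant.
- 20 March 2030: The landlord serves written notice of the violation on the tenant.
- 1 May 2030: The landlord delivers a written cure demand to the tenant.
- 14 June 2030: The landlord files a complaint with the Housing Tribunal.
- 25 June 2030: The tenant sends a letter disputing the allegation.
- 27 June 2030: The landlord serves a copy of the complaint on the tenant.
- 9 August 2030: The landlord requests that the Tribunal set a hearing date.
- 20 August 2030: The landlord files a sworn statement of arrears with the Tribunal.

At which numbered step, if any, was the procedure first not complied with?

Step 1: 70 days after 10 February 2030 (when the violation is discovered) is 21 April 2030; completed 20 March 2030, before the deadline.
Step 2: the window is 24–44 days after 20 March 2030 (when the written notice is served), so 13 April 2030 through 3 May 2030; done 1 May 2030 — within the window.
Step 3: 45 days after 1 May 2030 (when the cure demand is delivered) is 15 June 2030; completed 14 June 2030, before the deadline.
Step 4: the earliest permitted date is 10 days after 14 June 2030 (when the complaint is filed), i.e. 24 June 2030; 27 June 2030 is on or after that date.
Step 5: 10 days after 25 July 2030 (end of the 28-day hold period, which began when the complaint is served on 27 June 2030) is 4 August 2030; not done until 9 August 2030, 5 days after the deadline.
The procedure was therefore not followed at step 5.

Step 5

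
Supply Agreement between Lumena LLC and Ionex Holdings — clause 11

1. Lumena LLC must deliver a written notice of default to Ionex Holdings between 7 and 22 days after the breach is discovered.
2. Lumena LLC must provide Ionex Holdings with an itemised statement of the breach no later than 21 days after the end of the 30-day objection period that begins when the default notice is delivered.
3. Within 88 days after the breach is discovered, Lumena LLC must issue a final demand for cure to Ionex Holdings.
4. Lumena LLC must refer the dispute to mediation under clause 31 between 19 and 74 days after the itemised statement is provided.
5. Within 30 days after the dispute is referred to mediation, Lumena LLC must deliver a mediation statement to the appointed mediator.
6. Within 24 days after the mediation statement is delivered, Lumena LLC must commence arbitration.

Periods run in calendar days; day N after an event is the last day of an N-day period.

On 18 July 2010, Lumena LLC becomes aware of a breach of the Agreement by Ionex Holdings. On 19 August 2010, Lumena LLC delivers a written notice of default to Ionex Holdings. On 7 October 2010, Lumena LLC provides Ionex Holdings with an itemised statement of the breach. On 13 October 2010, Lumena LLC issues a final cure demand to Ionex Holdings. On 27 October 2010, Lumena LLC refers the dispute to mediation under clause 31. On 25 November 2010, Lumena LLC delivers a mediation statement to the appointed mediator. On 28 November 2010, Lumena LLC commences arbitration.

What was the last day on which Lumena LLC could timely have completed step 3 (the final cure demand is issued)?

Step 3 runs from 18 July 2010, when the breach is discovered. 88 days after 18 July 2010 is 14 October 2010.

14 October 2010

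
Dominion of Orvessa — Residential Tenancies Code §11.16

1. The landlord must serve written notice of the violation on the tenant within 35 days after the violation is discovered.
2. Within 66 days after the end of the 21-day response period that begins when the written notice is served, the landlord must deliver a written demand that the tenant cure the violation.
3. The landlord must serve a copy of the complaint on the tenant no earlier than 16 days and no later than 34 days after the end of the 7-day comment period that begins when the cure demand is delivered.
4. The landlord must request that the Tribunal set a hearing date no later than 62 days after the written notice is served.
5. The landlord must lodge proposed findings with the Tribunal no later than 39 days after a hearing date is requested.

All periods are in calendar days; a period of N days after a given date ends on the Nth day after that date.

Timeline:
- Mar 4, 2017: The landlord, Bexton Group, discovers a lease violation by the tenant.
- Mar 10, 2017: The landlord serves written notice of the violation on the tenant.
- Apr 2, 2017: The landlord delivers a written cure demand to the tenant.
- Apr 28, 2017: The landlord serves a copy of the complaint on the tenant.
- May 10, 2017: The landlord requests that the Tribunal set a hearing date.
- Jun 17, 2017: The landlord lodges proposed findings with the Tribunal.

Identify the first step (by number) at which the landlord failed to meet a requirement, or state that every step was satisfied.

Step 1: 35 days after Mar 4, 2017 (when the violation is discovered) is Apr 8, 2017; Mar 10, 2017 is within that limit.
Step 2: 66 days after Mar 31, 2017 (end of the 21-day response period, which began when the written notice is served on Mar 10, 2017) is Jun 5, 2017; done Apr 2, 2017 — timely.
Step 3: the window is 16–34 days after Apr 9, 2017 (end of the 7-day comment period, which began when the cure demand is delivered on Apr 2, 2017), so Apr 25, 2017 through May 13, 2017; done Apr 28, 2017, which is between those dates.
Step 4: 62 days after Mar 10, 2017 (when the written notice is served) is May 11, 2017; done May 10, 2017 — timely.
Step 5: 39 days after May 10, 2017 (when a hearing date is requested) is Jun 18, 2017; completed Jun 17, 2017, before the deadline.

None — every step was satisfied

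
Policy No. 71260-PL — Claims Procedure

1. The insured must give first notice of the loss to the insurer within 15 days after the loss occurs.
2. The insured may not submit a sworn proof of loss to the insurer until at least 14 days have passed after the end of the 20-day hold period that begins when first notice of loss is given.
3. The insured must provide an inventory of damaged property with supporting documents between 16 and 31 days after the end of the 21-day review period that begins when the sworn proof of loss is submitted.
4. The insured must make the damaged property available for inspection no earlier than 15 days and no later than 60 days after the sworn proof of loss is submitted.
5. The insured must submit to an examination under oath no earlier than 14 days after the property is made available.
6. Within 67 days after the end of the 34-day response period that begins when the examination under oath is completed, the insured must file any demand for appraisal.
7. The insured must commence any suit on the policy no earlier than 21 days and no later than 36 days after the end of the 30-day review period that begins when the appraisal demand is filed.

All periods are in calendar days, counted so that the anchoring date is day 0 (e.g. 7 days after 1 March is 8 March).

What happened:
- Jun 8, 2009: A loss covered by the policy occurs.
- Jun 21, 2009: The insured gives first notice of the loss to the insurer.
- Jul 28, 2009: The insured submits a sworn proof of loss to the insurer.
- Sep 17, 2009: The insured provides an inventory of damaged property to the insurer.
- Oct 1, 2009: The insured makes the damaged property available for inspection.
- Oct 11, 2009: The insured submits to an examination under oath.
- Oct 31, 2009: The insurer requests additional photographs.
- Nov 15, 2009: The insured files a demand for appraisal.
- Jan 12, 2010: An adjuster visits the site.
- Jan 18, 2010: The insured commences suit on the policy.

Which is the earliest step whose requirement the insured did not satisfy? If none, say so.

(1) due by Jun 8, 2009 + 15 days = Jun 23, 2009; Jun 21, 2009 is within that limit.
(2) permitted from Jul 11, 2009 + 14 days = Jul 25, 2009 onward; done Jul 28, 2009 — permitted.
(3) the permitted window runs from Aug 18, 2009 + 16 = Sep 3, 2009 to Aug 18, 2009 + 31 = Sep 18, 2009; done Sep 17, 2009, which is between those dates.
(4) the permitted window runs from Jul 28, 2009 + 15 = Aug 12, 2009 to Jul 28, 2009 + 60 = Sep 26, 2009; Oct 1, 2009 is 5 days past the end of the window.
The analysis stops there.

Step 4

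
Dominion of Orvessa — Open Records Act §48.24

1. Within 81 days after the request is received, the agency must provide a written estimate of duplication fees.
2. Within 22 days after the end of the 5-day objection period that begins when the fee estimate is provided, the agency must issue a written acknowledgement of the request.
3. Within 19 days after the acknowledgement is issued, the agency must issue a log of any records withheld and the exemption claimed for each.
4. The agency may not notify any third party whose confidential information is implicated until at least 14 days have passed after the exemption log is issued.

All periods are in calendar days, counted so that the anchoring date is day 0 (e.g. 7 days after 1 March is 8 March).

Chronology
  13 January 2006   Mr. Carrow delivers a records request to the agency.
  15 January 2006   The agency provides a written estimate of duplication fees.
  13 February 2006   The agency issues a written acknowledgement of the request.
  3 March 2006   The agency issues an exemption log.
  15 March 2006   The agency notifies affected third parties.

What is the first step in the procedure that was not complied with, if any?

Step 2

Step 1: 81 days after 13 January 2006 (when the request is received) is 4 April 2006; completed 15 January 2006, before the deadline.
Step 2: 22 days after 20 January 2006 (end of the 5-day objection period, which began when the fee estimate is provided on 15 January 2006) is 11 February 2006; done 13 February 2006 — 2 days late.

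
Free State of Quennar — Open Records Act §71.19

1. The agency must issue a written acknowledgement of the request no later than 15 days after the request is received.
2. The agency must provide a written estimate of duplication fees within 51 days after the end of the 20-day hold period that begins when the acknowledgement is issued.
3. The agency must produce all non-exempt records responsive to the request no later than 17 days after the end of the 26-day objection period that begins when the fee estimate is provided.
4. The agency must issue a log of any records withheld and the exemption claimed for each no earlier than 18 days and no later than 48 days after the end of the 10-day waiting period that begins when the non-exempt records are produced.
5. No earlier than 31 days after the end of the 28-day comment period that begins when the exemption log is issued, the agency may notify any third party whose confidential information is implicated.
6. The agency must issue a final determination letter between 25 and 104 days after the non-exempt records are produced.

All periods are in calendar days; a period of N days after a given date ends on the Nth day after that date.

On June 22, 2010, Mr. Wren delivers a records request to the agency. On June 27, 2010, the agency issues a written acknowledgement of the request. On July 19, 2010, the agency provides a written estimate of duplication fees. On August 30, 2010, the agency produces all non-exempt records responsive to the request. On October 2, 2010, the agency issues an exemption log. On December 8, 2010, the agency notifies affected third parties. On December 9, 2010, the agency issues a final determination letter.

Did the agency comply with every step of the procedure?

Yes

Step 1 — counting 15 days from June 22, 2010 (when the request is received) gives a deadline of July 7, 2010; June 27, 2010 is within that limit.
Step 2 — counting 51 days from July 17, 2010 (end of the 20-day hold period, which began when the acknowledgement is issued on June 27, 2010) gives a deadline of September 6, 2010; July 19, 2010 is within that limit.
Step 3 — counting 17 days from August 14, 2010 (end of the 26-day objection period, which began when the fee estimate is provided on July 19, 2010) gives a deadline of August 31, 2010; completed August 30, 2010, before the deadline.
Step 4 — 18 and 48 days from September 9, 2010 (end of the 10-day waiting period, which began when the non-exempt records are produced on August 30, 2010) are September 27, 2010 and October 27, 2010 respectively; October 2, 2010 falls inside that range.
Step 5 — must wait 31 days from October 30, 2010 (end of the 28-day comment period, which began when the exemption log is issued on October 2, 2010), so not before November 30, 2010; December 8, 2010 is on or after that date.
Step 6 — 25 and 104 days from August 30, 2010 (when the non-exempt records are produced) are September 24, 2010 and December 12, 2010 respectively; done December 9, 2010 — within the window.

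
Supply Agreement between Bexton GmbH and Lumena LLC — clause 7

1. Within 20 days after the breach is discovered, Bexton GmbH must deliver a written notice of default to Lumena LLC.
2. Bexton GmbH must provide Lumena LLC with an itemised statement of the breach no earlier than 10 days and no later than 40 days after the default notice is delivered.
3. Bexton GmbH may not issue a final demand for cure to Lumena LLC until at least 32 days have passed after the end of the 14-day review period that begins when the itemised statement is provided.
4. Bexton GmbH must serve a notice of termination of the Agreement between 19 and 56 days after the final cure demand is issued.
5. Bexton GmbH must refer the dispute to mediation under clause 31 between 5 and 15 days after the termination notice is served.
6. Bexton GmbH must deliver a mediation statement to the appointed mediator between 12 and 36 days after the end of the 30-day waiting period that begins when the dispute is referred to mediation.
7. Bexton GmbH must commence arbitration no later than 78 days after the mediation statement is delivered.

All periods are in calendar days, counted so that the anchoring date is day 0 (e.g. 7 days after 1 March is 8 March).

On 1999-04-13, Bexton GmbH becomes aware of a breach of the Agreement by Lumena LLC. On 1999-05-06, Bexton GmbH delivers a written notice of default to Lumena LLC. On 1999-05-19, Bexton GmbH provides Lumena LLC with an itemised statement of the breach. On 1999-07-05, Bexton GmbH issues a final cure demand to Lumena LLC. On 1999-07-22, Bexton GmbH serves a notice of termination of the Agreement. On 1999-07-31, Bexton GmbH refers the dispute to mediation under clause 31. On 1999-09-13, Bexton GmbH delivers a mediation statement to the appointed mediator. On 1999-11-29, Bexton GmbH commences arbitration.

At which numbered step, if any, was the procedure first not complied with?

Step 1 — counting 20 days from 1999-04-13 (when the breach is discovered) gives a deadline of 1999-05-03; done 1999-05-06 — 3 days late.

Step 1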